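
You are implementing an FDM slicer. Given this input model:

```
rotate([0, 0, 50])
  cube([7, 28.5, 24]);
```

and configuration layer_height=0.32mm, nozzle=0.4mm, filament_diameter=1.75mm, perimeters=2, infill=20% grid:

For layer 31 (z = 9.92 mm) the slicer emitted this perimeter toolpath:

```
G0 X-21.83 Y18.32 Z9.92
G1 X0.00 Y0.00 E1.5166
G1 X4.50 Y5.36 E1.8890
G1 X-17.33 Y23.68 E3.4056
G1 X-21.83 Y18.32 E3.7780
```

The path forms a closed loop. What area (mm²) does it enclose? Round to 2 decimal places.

199.45 mm²

Apply the shoelace formula to the sequence of (X, Y) vertices; enclosed area = 199.45 mm².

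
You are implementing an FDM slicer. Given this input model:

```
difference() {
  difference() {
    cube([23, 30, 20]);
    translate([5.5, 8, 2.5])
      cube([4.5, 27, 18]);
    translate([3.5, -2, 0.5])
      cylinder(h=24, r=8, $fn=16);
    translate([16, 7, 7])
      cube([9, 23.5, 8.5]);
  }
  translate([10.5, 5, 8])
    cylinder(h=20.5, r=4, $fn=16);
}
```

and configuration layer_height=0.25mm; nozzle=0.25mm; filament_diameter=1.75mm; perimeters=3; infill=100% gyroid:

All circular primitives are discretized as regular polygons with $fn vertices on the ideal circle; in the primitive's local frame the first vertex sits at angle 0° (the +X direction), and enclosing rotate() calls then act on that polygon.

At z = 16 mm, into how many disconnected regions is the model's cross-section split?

2

At z = 16 mm: the 23×30 cube contributes its full rectangle; the 4.5×27 cube at (5.5, 8) contributes its full rectangle; the cylinder at (3.5, -2): section is a regular 16-gon, circumradius r=8; the cube at (16, 7) is absent (z outside [7, 15.5]); Subtracting the remaining from the first: starting from the 23×30 cube, the 4.5×27 cube at (5.5, 8) partially overlaps it — only the 99.00 mm² overlap (of its 121.50 mm²) is removed, clipping the outline; the r=8 cylinder at (3.5, -2) partially overlaps it — only the 53.12 mm² overlap (of its 195.93 mm²) is removed, clipping the outline — 1 connected region; the r=4 cylinder at (10.5, 5) gives a regular 16-gon of circumradius 4 (constant along its height); Subtracting the remaining from the first: starting from that combined region, the r=4 cylinder at (10.5, 5) partially overlaps it — only the 39.81 mm² overlap (of its 48.98 mm²) is removed, clipping the outline — 2 connected regions. The result has 2 disconnected regions.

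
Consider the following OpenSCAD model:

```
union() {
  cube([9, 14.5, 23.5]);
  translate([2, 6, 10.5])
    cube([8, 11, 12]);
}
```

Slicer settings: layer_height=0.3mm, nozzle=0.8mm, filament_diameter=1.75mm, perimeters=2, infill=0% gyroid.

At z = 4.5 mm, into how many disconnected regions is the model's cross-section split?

1

At z = 4.5 mm: the cube (footprint 9×14.5) is included at this height; the cube at (2, 6) is not intersected at this z (z outside [10.5, 22.5]); Combining (union): only the 9×14.5 cube is present, so the union is just that shape — 1 connected region. The result has 1 disconnected region.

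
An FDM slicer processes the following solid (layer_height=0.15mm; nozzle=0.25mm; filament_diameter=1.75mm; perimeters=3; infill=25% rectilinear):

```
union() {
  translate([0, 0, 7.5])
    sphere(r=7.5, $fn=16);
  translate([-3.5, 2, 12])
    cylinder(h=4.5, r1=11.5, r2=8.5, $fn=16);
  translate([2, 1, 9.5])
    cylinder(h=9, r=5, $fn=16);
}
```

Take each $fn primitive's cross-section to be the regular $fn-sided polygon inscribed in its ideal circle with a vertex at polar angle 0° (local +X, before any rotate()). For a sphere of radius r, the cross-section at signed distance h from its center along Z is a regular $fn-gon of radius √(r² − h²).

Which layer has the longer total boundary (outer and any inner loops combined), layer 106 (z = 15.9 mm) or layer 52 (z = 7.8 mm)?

layer 106 (z = 15.9 mm)

Layer 106 (z = 15.9): the sphere is not intersected at this z (|z−center|=8.400 > r=7.5); the cone at (-3.5, 2) (r1=11.5→r2=8.5) has section circumradius 8.900 here — a regular 16-gon (perimeter = 2·16·8.900·sin(180°/16) = 55.56 mm); the r=5 cylinder at (2, 1) contributes a regular 16-gon of circumradius 5 (perimeter = 2·16·5.000·sin(180°/16) = 31.21 mm); Taking the union: the regions partially overlap (shared area 64.54 mm²), so the edge portions inside another operand are dropped and the merged outline is re-measured after clipping — boundary = 57.58 mm. So its perimeter = 57.58 mm. Layer 52 (z = 7.8): the r=7.5 sphere slices to a regular 16-gon of circumradius 7.494 (√(r²−h²) with h=0.3 from center) (perimeter = 2·16·7.494·sin(180°/16) = 46.78 mm); the cone at (-3.5, 2) does not reach this height (z outside [12, 16.5]); the cylinder at (2, 1) does not reach this height (z outside [9.5, 18.5]); Merging all regions: only the r=7.5 sphere is present, so the union is just that shape — boundary = 46.78 mm. So its perimeter = 46.78 mm. Layer 106 is larger (57.58 vs 46.78 mm).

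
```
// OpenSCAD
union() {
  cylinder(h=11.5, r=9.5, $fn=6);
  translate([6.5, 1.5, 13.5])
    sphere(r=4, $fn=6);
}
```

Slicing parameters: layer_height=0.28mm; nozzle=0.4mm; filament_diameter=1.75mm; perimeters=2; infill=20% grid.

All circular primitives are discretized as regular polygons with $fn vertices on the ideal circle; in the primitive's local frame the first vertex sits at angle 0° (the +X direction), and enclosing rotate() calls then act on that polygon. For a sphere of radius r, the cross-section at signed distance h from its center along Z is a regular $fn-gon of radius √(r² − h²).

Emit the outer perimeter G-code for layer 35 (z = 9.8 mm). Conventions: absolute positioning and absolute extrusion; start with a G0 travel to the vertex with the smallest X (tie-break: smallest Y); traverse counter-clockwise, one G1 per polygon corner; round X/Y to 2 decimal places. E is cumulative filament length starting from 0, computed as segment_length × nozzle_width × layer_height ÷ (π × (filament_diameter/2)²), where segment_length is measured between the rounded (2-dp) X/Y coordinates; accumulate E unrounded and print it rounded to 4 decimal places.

At z = 9.8 mm: the r=9.5 cylinder gives a regular 6-gon of circumradius 9.5 (constant along its height); the sphere at (6.5, 1.5): section is a regular 6-gon, circumradius = √(r²−h²) = √(4²−3.7²) = 1.520; Combining (union): the r=4 sphere at (6.5, 1.5) lies entirely inside the r=9.5 cylinder, so the union is just the r=9.5 cylinder — 1 connected region. The outline is a single polygon with 6 vertices. Extrusion per mm of travel: 0.4 × 0.28 / (π × 0.875²) = 0.046564. Accumulating E over each segment gives final E = 2.6546.

G0 X-9.50 Y0.00 Z9.80
G1 X-4.75 Y-8.23 E0.4425
G1 X4.75 Y-8.23 E0.8848
G1 X9.50 Y0.00 E1.3273
G1 X4.75 Y8.23 E1.7698
G1 X-4.75 Y8.23 E2.2121
G1 X-9.50 Y0.00 E2.6546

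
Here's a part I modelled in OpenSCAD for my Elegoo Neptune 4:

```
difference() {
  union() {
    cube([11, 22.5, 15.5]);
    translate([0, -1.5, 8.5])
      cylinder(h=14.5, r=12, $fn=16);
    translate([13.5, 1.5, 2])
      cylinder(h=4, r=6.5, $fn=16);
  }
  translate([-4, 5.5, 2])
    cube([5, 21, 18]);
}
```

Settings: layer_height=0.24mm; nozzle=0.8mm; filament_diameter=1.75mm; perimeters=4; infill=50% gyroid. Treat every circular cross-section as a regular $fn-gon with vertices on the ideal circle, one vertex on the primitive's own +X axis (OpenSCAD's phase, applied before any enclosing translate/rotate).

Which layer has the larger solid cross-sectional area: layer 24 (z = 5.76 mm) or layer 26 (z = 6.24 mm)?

Layer 24 (z = 5.76): the cube is present — its section is the full 11×22.5 rectangle (area 247.50 mm²); the cylinder at (0, -1.5) is not intersected at this z (z outside [8.5, 23]); the r=6.5 cylinder at (13.5, 1.5) gives a regular 16-gon of circumradius 6.5 (constant along its height) (area = (16/2)·6.500²·sin(360°/16) = 129.35 mm²); Combining (union): the regions partially overlap — summed areas 376.85 mm² minus the doubly-counted overlap 22.48 mm² gives 354.36 mm² — area = 354.36 mm²; the 5×21 cube at (-4, 5.5) contributes its full rectangle (area 105.00 mm²); Taking the first minus the rest: starting from that combined region (354.36 mm²), the 5×21 cube at (-4, 5.5) partially overlaps it — only the 17.00 mm² overlap (of its 105.00 mm²) is removed, clipping the outline — area = 337.36 mm². So its area = 337.36 mm². Layer 26 (z = 6.24): the cube (footprint 11×22.5) is included at this height (area 247.50 mm²); the cylinder at (0, -1.5) does not reach this height (z outside [8.5, 23]); the cylinder at (13.5, 1.5) does not reach this height (z outside [2, 6]); Merging all regions: only the 11×22.5 cube is present, so the union is just that shape — area = 247.50 mm²; the cube at (-4, 5.5) is present — its section is the full 5×21 rectangle (area 105.00 mm²); Subtracting the remaining from the first: starting from the result so far (247.50 mm²), the 5×21 cube at (-4, 5.5) partially overlaps it — only the 17.00 mm² overlap (of its 105.00 mm²) is removed, clipping the outline — area = 230.50 mm². So its area = 230.50 mm². Layer 24 is larger (337.36 vs 230.50 mm²).

layer 24 (z = 5.76 mm)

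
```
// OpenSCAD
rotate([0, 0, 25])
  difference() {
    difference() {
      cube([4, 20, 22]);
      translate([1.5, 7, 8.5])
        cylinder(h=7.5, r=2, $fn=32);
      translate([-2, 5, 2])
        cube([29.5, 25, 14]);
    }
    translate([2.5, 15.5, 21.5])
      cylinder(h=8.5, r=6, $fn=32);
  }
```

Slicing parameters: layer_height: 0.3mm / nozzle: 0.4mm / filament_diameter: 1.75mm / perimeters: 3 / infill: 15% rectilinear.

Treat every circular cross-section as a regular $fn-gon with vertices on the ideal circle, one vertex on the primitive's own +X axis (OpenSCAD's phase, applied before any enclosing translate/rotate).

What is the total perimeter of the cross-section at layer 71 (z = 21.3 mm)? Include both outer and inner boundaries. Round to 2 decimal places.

48.00 mm

At z = 21.3 mm: the cube is present — its section is the full 4×20 rectangle (perimeter 48.00 mm); the cylinder at (1.5, 7) does not reach this height (z outside [8.5, 16]); the cube at (-2, 5) is absent (z outside [2, 16]); Taking the first minus the rest: none of the subtracted shapes is present at this height, so the 4×20 cube is unchanged — boundary = 48.00 mm; the cylinder at (2.5, 15.5) is not intersected at this z (z outside [21.5, 30]); After the difference (first − rest): none of the subtracted shapes is present at this height, so the result so far is unchanged — boundary = 48.00 mm; (whole slice rotated 25° about Z — lengths, areas and connectivity unchanged). Overall, the cross-section is a single solid region. Total boundary length (outer) = 48.00 mm.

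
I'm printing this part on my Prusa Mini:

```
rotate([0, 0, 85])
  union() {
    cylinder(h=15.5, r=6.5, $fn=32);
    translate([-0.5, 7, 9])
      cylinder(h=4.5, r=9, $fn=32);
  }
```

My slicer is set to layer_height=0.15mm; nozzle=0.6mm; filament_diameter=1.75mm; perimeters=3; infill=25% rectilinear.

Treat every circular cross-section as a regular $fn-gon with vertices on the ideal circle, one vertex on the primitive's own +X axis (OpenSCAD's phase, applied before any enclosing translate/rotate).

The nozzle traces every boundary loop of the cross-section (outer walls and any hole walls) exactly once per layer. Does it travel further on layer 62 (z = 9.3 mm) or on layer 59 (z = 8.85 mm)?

Layer 62 (z = 9.3): the cylinder: section is a regular 32-gon, circumradius r=6.5 (perimeter = 2·32·6.500·sin(180°/32) = 40.78 mm); the r=9 cylinder at (-0.5, 7) contributes a regular 32-gon of circumradius 9 (perimeter = 2·32·9.000·sin(180°/32) = 56.46 mm); Merging all regions: the regions partially overlap (shared area 80.17 mm²), so the edge portions inside another operand are dropped and the merged outline is re-measured after clipping — boundary = 64.01 mm; (rotated 85° about Z; rotation is an isometry so areas/perimeters/island counts are preserved). So its perimeter = 64.01 mm. Layer 59 (z = 8.85): the r=6.5 cylinder gives a regular 32-gon of circumradius 6.5 (constant along its height) (perimeter = 2·32·6.500·sin(180°/32) = 40.78 mm); the cylinder at (-0.5, 7) does not reach this height (z outside [9, 13.5]); Taking the union: only the r=6.5 cylinder is present, so the union is just that shape — boundary = 40.78 mm; (whole slice rotated 85° about Z — lengths, areas and connectivity unchanged). So its perimeter = 40.78 mm. Layer 62 is larger (64.01 vs 40.78 mm).

layer 62 (z = 9.3 mm)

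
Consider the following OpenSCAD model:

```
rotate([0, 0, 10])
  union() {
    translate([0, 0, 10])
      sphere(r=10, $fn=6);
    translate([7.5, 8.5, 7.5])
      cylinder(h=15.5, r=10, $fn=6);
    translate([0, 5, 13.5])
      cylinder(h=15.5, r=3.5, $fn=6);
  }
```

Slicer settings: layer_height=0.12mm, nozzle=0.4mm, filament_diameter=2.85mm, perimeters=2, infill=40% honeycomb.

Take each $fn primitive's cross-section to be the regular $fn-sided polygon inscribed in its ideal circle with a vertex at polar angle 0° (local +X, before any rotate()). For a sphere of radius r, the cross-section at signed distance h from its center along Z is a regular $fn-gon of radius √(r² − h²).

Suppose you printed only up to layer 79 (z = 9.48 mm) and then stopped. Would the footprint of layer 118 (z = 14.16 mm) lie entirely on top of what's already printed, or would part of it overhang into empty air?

entirely on top

Compare the two slices. At z = 9.48: the r=10 sphere contributes a regular 6-gon of circumradius √(10²−0.52²) = 9.986 (area = (6/2)·9.986²·sin(360°/6) = 259.11 mm²); the cylinder at (7.5, 8.5): section is a regular 6-gon, circumradius r=10 (area = (6/2)·10.000²·sin(360°/6) = 259.81 mm²); the cylinder at (0, 5) is not intersected at this z (z outside [13.5, 29]); Combining (union): the regions partially overlap — summed areas 518.91 mm² minus the doubly-counted overlap 66.73 mm² gives 452.18 mm² — area = 452.18 mm²; (whole slice rotated 10° about Z — lengths, areas and connectivity unchanged). At z = 14.16: the r=10 sphere slices to a regular 6-gon of circumradius 9.094 (√(r²−h²) with h=4.16 from center) (area = (6/2)·9.094²·sin(360°/6) = 214.85 mm²); the r=10 cylinder at (7.5, 8.5) contributes a regular 6-gon of circumradius 10 (area = (6/2)·10.000²·sin(360°/6) = 259.81 mm²); the r=3.5 cylinder at (0, 5) contributes a regular 6-gon of circumradius 3.5 (area = (6/2)·3.500²·sin(360°/6) = 31.83 mm²); Taking the union: the regions partially overlap — summed areas 506.48 mm² minus the doubly-counted overlap 85.54 mm² gives 420.94 mm² — area = 420.94 mm²; (whole slice rotated 10° about Z — lengths, areas and connectivity unchanged). Checking containment: the cross-section at z = 14.16 is a subset of the cross-section at z = 9.48.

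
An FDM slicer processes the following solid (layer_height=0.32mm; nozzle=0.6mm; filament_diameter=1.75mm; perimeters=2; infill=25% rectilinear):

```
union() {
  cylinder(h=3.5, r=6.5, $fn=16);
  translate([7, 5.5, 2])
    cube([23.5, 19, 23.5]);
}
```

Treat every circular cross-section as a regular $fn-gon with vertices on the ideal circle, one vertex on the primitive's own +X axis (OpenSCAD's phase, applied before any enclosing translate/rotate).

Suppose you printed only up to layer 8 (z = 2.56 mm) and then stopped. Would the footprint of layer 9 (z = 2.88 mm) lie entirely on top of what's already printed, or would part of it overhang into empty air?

entirely on top

Compare the two slices. At z = 2.56: the r=6.5 cylinder contributes a regular 16-gon of circumradius 6.5 (area = (16/2)·6.500²·sin(360°/16) = 129.35 mm²); the cube at (7, 5.5) is present — its section is the full 23.5×19 rectangle (area 446.50 mm²); Merging all regions: the 2 present regions are separate (no shared area or edge), so areas and boundary lengths simply add and each stays a separate island — area = 575.85 mm². At z = 2.88: the r=6.5 cylinder contributes a regular 16-gon of circumradius 6.5 (area = (16/2)·6.500²·sin(360°/16) = 129.35 mm²); the cube at (7, 5.5) (footprint 23.5×19) is included at this height (area 446.50 mm²); Merging all regions: the 2 present regions are separate (no shared area or edge), so areas and boundary lengths simply add and each stays a separate island — area = 575.85 mm². Checking containment: the cross-section at z = 2.88 is a subset of the cross-section at z = 2.56.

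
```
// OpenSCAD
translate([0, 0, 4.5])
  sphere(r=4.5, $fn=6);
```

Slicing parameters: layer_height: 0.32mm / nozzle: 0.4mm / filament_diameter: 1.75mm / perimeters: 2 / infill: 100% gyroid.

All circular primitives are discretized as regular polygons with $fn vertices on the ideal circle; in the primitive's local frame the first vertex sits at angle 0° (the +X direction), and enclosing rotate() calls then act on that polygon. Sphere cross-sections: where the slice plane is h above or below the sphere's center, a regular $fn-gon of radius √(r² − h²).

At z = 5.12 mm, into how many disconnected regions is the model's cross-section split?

At z = 5.12 mm: the sphere: section is a regular 6-gon, circumradius = √(r²−h²) = √(4.5²−0.62²) = 4.457. The result has 1 disconnected region.

1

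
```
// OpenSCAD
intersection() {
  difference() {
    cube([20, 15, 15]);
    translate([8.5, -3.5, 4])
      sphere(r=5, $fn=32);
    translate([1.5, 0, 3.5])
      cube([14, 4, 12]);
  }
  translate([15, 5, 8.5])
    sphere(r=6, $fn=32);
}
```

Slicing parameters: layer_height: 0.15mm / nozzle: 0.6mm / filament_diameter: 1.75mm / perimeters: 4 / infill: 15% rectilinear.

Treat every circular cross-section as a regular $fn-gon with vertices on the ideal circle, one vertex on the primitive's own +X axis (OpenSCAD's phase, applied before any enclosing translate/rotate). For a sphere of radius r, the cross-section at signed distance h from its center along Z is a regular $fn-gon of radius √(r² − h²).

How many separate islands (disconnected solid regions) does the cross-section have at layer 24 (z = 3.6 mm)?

1

At z = 3.6 mm: the cube is present — its section is the full 20×15 rectangle; the sphere at (8.5, -3.5): section is a regular 32-gon, circumradius = √(r²−h²) = √(5²−0.4²) = 4.984; the 14×4 cube at (1.5, 0) contributes its full rectangle; Taking the first minus the rest: starting from the 20×15 cube, the r=5 sphere at (8.5, -3.5) partially overlaps it — only the 7.14 mm² overlap (of its 77.54 mm²) is removed, clipping the outline; the 14×4 cube at (1.5, 0) partially overlaps it — only the 48.86 mm² overlap (of its 56.00 mm²) is removed, clipping the outline — 1 connected region; the sphere at (15, 5): section is a regular 32-gon, circumradius = √(r²−h²) = √(6²−4.9²) = 3.463; After intersecting: the r=6 sphere at (15, 5) partially overlaps that combined region; clipping to the common part keeps 30.25 mm² — 1 connected region. Overall, the cross-section is a single solid region. Island count = 1.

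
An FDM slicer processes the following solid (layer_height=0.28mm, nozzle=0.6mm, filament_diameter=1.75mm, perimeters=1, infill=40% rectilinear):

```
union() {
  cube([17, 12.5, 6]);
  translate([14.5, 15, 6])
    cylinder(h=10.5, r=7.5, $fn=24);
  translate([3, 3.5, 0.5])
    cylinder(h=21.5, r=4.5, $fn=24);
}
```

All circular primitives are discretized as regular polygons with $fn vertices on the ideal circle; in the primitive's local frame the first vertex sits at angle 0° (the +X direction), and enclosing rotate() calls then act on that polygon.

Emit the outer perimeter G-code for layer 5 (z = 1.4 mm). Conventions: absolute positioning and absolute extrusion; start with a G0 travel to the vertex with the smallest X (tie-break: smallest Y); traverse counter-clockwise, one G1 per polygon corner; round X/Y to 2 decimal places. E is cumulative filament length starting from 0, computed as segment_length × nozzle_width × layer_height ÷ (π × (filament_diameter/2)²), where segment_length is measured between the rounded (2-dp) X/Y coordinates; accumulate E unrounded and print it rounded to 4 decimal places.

G0 X-1.50 Y3.50 Z1.40
G1 X-1.35 Y2.34 E0.0817
G1 X-0.90 Y1.25 E0.1641
G1 X-0.18 Y0.32 E0.2462
G1 X0.00 Y0.18 E0.2621
G1 X0.00 Y0.00 E0.2747
G1 X0.23 Y0.00 E0.2908
G1 X0.75 Y-0.40 E0.3366
G1 X1.84 Y-0.85 E0.4190
G1 X3.00 Y-1.00 E0.5007
G1 X4.16 Y-0.85 E0.5824
G1 X5.25 Y-0.40 E0.6647
G1 X5.77 Y0.00 E0.7105
G1 X17.00 Y0.00 E1.4949
G1 X17.00 Y12.50 E2.3680
G1 X0.00 Y12.50 E3.5554
G1 X0.00 Y6.82 E3.9521
G1 X-0.18 Y6.68 E3.9680
G1 X-0.90 Y5.75 E4.0502
G1 X-1.35 Y4.66 E4.1326
G1 X-1.50 Y3.50 E4.2142

At z = 1.4 mm: the 17×12.5 cube contributes its full rectangle; the cylinder at (14.5, 15) is absent (z outside [6, 16.5]); the r=4.5 cylinder at (3, 3.5) gives a regular 24-gon of circumradius 4.5 (constant along its height); Merging all regions: the regions partially overlap (shared area 52.41 mm²), so overlapping operands fuse into one piece — 1 connected region. The outline is a single polygon with 20 vertices. Extrusion per mm of travel: 0.6 × 0.28 / (π × 0.875²) = 0.069846. Accumulating E over each segment gives final E = 4.2142.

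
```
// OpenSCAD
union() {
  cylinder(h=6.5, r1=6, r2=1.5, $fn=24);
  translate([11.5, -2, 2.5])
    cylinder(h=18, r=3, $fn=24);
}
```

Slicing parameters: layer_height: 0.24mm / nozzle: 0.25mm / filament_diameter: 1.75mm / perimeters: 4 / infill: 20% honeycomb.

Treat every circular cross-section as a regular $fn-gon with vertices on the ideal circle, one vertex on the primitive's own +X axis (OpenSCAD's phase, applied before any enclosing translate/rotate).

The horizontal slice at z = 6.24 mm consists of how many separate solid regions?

2

At z = 6.24 mm: the cone (r1=6→r2=1.5) has section circumradius 1.680 here — a regular 24-gon; the r=3 cylinder at (11.5, -2) contributes a regular 24-gon of circumradius 3; Taking the union: the 2 present regions are separate (no shared area or edge), so areas and boundary lengths simply add and each stays a separate island — 2 connected regions. The result has 2 disconnected regions.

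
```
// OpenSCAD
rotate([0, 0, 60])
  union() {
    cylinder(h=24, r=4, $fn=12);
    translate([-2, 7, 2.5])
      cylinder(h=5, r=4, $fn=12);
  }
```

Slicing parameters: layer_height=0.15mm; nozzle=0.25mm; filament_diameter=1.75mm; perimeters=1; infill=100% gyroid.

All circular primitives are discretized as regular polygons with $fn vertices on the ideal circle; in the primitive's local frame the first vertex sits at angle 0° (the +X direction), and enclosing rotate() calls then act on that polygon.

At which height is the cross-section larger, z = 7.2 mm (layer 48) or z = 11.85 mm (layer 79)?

layer 48 (z = 7.2 mm)

Layer 48 (z = 7.2): the r=4 cylinder gives a regular 12-gon of circumradius 4 (constant along its height) (area = (12/2)·4.000²·sin(360°/12) = 48.00 mm²); the r=4 cylinder at (-2, 7) gives a regular 12-gon of circumradius 4 (constant along its height) (area = (12/2)·4.000²·sin(360°/12) = 48.00 mm²); Combining (union): the regions partially overlap — summed areas 96.00 mm² minus the doubly-counted overlap 1.10 mm² gives 94.90 mm² — area = 94.90 mm²; (rotated 60° about Z; rotation is an isometry so areas/perimeters/island counts are preserved). So its area = 94.90 mm². Layer 79 (z = 11.85): the r=4 cylinder gives a regular 12-gon of circumradius 4 (constant along its height) (area = (12/2)·4.000²·sin(360°/12) = 48.00 mm²); the cylinder at (-2, 7) does not reach this height (z outside [2.5, 7.5]); Combining (union): only the r=4 cylinder is present, so the union is just that shape — area = 48.00 mm²; (whole slice rotated 60° about Z — lengths, areas and connectivity unchanged). So its area = 48.00 mm². Layer 48 is larger (94.90 vs 48.00 mm²).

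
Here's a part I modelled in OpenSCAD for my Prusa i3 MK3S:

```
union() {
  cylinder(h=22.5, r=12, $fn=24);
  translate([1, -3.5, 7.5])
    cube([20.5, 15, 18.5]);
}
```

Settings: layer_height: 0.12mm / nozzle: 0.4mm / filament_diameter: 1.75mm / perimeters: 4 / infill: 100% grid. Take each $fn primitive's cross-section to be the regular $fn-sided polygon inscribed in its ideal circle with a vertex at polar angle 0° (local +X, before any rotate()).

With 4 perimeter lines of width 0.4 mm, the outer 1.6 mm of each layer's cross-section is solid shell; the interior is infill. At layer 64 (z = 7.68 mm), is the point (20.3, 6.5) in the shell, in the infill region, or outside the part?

shell

At z = 7.68 mm: the r=12 cylinder gives a regular 24-gon of circumradius 12 (constant along its height); the 20.5×15 cube at (1, -3.5) contributes its full rectangle; Taking the union: the regions partially overlap (shared area 137.05 mm²), so overlapping operands fuse into one piece — 1 connected region. Overall, the cross-section is a single solid region. The nearest boundary edge runs (21.50, 11.50)→(21.50, -3.50); distance from the point to it = 1.20 mm. The point is inside the cross-section, 1.20 mm from the nearest boundary — within the 1.6 mm shell band (4 × 0.4).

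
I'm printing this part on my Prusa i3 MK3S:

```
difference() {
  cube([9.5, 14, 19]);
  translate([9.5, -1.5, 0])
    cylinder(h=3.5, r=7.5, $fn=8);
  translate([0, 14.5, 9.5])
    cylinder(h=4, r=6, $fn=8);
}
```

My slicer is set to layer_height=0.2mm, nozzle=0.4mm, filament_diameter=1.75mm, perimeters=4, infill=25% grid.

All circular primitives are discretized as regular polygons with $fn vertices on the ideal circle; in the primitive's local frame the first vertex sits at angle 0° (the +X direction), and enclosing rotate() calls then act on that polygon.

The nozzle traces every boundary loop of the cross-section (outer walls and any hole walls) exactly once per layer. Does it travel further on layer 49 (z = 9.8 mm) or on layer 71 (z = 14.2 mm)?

Layer 49 (z = 9.8): the 9.5×14 cube contributes its full rectangle (perimeter 47.00 mm); the cylinder at (9.5, -1.5) does not reach this height (z outside [0, 3.5]); the r=6 cylinder at (0, 14.5) gives a regular 8-gon of circumradius 6 (constant along its height) (perimeter = 2·8·6.000·sin(180°/8) = 36.74 mm); Taking the first minus the rest: starting from the 9.5×14 cube, the r=6 cylinder at (0, 14.5) partially overlaps it — only the 22.51 mm² overlap (of its 101.82 mm²) is removed, clipping the outline — boundary = 44.35 mm. So its perimeter = 44.35 mm. Layer 71 (z = 14.2): the cube is present — its section is the full 9.5×14 rectangle (perimeter 47.00 mm); the cylinder at (9.5, -1.5) does not reach this height (z outside [0, 3.5]); the cylinder at (0, 14.5) is absent (z outside [9.5, 13.5]); Taking the first minus the rest: none of the subtracted shapes is present at this height, so the 9.5×14 cube is unchanged — boundary = 47.00 mm. So its perimeter = 47.00 mm. Layer 71 is larger (47.00 vs 44.35 mm).

layer 71 (z = 14.2 mm)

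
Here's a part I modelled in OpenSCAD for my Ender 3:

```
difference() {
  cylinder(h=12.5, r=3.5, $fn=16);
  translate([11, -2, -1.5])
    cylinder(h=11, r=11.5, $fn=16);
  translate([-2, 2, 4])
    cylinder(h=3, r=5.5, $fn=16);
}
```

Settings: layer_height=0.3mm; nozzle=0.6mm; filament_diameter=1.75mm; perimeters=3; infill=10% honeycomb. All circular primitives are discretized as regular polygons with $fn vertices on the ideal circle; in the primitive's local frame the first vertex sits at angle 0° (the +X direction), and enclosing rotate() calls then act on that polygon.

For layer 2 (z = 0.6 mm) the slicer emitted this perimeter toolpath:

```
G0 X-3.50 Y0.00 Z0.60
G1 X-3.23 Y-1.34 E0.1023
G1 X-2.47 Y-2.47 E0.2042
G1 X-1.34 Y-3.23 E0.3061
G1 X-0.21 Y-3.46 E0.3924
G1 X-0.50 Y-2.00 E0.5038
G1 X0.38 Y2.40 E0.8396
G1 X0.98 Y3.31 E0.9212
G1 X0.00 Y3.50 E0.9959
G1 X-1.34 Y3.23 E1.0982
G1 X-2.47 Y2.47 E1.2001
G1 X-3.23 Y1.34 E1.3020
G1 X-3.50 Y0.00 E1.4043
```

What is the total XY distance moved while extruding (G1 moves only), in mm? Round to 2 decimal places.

18.77 mm

Sum the Euclidean lengths of each G1 segment: total = 18.77 mm.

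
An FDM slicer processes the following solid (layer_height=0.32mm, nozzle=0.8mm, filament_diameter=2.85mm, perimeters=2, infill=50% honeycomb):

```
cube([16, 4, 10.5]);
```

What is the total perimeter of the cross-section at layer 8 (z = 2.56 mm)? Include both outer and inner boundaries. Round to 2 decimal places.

40.00 mm

At z = 2.56 mm: the 16×4 cube contributes its full rectangle (perimeter 40.00 mm). Overall, the cross-section is a single solid region. Total boundary length (outer) = 40.00 mm.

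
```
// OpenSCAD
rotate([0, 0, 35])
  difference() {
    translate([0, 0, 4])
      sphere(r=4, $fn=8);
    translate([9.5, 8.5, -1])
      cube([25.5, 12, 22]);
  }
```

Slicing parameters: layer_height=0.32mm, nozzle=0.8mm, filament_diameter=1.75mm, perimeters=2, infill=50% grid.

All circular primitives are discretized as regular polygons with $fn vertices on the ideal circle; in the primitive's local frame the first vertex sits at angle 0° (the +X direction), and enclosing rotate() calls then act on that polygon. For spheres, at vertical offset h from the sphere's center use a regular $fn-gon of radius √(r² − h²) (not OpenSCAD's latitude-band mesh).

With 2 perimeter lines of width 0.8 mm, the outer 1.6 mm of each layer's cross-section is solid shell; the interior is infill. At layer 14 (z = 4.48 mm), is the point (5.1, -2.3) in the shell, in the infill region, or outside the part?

outside

At z = 4.48 mm: the sphere: section is a regular 8-gon, circumradius = √(r²−h²) = √(4²−0.48²) = 3.971; the 25.5×12 cube at (9.5, 8.5) contributes its full rectangle; After the difference (first − rest): starting from the r=4 sphere, the 25.5×12 cube at (9.5, 8.5) misses the remaining region (no effect) — 1 connected region; (rotated 35° about Z; rotation is an isometry so areas/perimeters/island counts are preserved). Overall, the cross-section is a single solid region. Undo the 35° rotation: the query point maps to (2.858, -4.809) in the un-rotated model frame. The nearest boundary edge runs (2.81, -2.81)→(-0.00, -3.97); distance from the point to it = 1.87 mm. The point is not inside any of the regions above, so it lies outside the cross-section (1.87 mm from the nearest boundary).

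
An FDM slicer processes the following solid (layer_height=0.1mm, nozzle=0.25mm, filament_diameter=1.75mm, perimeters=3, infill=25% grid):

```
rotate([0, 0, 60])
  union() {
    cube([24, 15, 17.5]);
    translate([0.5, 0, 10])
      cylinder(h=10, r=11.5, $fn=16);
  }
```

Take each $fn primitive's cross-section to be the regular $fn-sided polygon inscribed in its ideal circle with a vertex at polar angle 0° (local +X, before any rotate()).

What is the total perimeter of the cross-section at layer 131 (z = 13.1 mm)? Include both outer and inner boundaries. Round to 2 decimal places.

107.93 mm

At z = 13.1 mm: the 24×15 cube contributes its full rectangle (perimeter 78.00 mm); the r=11.5 cylinder at (0.5, 0) gives a regular 16-gon of circumradius 11.5 (constant along its height) (perimeter = 2·16·11.500·sin(180°/16) = 71.79 mm); Taking the union: the regions partially overlap (shared area 106.94 mm²), so the edge portions inside another operand are dropped and the merged outline is re-measured after clipping — boundary = 107.93 mm; (rotated 60° about Z; rotation is an isometry so areas/perimeters/island counts are preserved). Overall, the cross-section is a single solid region. Total boundary length (outer) = 107.93 mm.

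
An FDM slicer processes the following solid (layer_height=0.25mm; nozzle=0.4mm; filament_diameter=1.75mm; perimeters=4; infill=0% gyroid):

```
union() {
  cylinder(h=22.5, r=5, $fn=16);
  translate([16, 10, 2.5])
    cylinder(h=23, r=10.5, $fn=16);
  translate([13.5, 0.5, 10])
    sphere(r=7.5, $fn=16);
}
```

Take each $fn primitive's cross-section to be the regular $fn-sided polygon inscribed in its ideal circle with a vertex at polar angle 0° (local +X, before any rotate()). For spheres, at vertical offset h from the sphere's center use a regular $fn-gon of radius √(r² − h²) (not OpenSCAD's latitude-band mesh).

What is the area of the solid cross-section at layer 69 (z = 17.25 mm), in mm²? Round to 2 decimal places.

417.89 mm²

At z = 17.25 mm: the r=5 cylinder contributes a regular 16-gon of circumradius 5 (area = (16/2)·5.000²·sin(360°/16) = 76.54 mm²); the r=10.5 cylinder at (16, 10) gives a regular 16-gon of circumradius 10.5 (constant along its height) (area = (16/2)·10.500²·sin(360°/16) = 337.53 mm²); the r=7.5 sphere at (13.5, 0.5) contributes a regular 16-gon of circumradius √(7.5²−7.25²) = 1.920 (area = (16/2)·1.920²·sin(360°/16) = 11.29 mm²); Combining (union): the regions partially overlap — summed areas 425.35 mm² minus the doubly-counted overlap 7.46 mm² gives 417.89 mm² — area = 417.89 mm². Overall, the cross-section has 2 separate islands. Net area = 417.89 mm².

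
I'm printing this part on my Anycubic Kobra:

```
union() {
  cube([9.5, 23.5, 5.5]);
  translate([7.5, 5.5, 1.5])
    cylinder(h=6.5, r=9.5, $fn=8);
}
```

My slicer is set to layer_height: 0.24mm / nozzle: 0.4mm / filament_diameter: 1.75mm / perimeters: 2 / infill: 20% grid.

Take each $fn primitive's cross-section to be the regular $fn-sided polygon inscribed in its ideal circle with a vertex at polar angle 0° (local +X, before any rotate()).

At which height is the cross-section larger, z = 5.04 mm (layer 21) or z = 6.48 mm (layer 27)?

Layer 21 (z = 5.04): the 9.5×23.5 cube contributes its full rectangle (area 223.25 mm²); the r=9.5 cylinder at (7.5, 5.5) gives a regular 8-gon of circumradius 9.5 (constant along its height) (area = (8/2)·9.500²·sin(360°/8) = 255.27 mm²); Merging all regions: the regions partially overlap — summed areas 478.52 mm² minus the doubly-counted overlap 129.32 mm² gives 349.20 mm² — area = 349.20 mm². So its area = 349.20 mm². Layer 27 (z = 6.48): the cube does not reach this height (z outside [0, 5.5]); the r=9.5 cylinder at (7.5, 5.5) gives a regular 8-gon of circumradius 9.5 (constant along its height) (area = (8/2)·9.500²·sin(360°/8) = 255.27 mm²); Combining (union): only the r=9.5 cylinder at (7.5, 5.5) is present, so the union is just that shape — area = 255.27 mm². So its area = 255.27 mm². Layer 21 is larger (349.20 vs 255.27 mm²).

layer 21 (z = 5.04 mm)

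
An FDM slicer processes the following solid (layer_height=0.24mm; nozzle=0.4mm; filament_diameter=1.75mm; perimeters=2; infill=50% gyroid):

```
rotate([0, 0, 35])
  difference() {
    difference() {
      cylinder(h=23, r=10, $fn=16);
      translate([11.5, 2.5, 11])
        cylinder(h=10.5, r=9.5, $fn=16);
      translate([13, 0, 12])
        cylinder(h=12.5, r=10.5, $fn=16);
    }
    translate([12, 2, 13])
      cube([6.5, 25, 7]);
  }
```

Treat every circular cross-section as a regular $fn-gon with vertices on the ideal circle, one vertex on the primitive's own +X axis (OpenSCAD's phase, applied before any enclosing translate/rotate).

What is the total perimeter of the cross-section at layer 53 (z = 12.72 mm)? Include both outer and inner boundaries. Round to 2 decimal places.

At z = 12.72 mm: the r=10 cylinder gives a regular 16-gon of circumradius 10 (constant along its height) (perimeter = 2·16·10.000·sin(180°/16) = 62.43 mm); the r=9.5 cylinder at (11.5, 2.5) contributes a regular 16-gon of circumradius 9.5 (perimeter = 2·16·9.500·sin(180°/16) = 59.31 mm); the r=10.5 cylinder at (13, 0) gives a regular 16-gon of circumradius 10.5 (constant along its height) (perimeter = 2·16·10.500·sin(180°/16) = 65.55 mm); After the difference (first − rest): starting from the r=10 cylinder, the r=9.5 cylinder at (11.5, 2.5) partially overlaps it — only the 79.33 mm² overlap (of its 276.30 mm²) is removed, clipping the outline; the r=10.5 cylinder at (13, 0) partially overlaps it — only the 9.16 mm² overlap (of its 337.53 mm²) is removed, clipping the outline — boundary = 60.73 mm; the cube at (12, 2) is not intersected at this z (z outside [13, 20]); After the difference (first − rest): none of the subtracted shapes is present at this height, so the result so far is unchanged — boundary = 60.73 mm; (rotated 35° about Z; rotation is an isometry so areas/perimeters/island counts are preserved). Overall, the cross-section is a single solid region. Total boundary length (outer) = 60.73 mm.

60.73 mm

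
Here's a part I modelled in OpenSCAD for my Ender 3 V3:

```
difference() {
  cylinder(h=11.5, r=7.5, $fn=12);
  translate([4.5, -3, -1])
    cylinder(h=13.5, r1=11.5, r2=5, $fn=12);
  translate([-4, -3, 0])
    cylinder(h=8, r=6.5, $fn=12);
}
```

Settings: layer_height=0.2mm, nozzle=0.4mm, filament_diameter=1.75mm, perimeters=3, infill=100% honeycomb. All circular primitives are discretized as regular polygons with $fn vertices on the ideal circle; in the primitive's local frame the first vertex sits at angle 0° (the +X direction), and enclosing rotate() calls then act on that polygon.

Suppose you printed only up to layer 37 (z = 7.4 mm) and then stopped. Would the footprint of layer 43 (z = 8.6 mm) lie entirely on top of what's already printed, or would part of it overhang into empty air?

Compare the two slices. At z = 7.4: the r=7.5 cylinder contributes a regular 12-gon of circumradius 7.5 (area = (12/2)·7.500²·sin(360°/12) = 168.75 mm²); the cone at (4.5, -3) (r1=11.5→r2=5) has section circumradius 7.456 here — a regular 12-gon (area = (12/2)·7.456²·sin(360°/12) = 166.76 mm²); the r=6.5 cylinder at (-4, -3) contributes a regular 12-gon of circumradius 6.5 (area = (12/2)·6.500²·sin(360°/12) = 126.75 mm²); Subtracting the remaining from the first: starting from the r=7.5 cylinder (168.75 mm²), the cone at (4.5, -3) partially overlaps it — only the 90.71 mm² overlap (of its 166.76 mm²) is removed, clipping the outline; the r=6.5 cylinder at (-4, -3) partially overlaps it — only the 42.48 mm² overlap (of its 126.75 mm²) is removed, clipping the outline — area = 35.56 mm². At z = 8.6: the r=7.5 cylinder gives a regular 12-gon of circumradius 7.5 (constant along its height) (area = (12/2)·7.500²·sin(360°/12) = 168.75 mm²); the cone at (4.5, -3) contributes a regular 12-gon of circumradius 6.878 (interpolated between r1=11.5 and r2=5 at t=0.711) (area = (12/2)·6.878²·sin(360°/12) = 141.91 mm²); the cylinder at (-4, -3) is absent (z outside [0, 8]); Taking the first minus the rest: starting from the r=7.5 cylinder (168.75 mm²), the cone at (4.5, -3) partially overlaps it — only the 80.78 mm² overlap (of its 141.91 mm²) is removed, clipping the outline — area = 87.97 mm². Checking containment: at z = 8.6 the cross-section extends beyond the z = 7.4 cross-section by about 52.41 mm².

part overhangs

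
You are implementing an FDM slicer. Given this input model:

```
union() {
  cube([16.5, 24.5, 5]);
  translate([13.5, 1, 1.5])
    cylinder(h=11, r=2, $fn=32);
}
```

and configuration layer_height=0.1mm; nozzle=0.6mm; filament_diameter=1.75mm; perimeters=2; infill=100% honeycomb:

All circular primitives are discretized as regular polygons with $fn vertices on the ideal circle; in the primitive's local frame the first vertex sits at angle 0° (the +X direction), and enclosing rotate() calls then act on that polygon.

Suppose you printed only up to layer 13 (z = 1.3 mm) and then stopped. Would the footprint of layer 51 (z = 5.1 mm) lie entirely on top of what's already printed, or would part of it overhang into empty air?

part overhangs

Compare the two slices. At z = 1.3: the cube is present — its section is the full 16.5×24.5 rectangle (area 404.25 mm²); the cylinder at (13.5, 1) is absent (z outside [1.5, 12.5]); Combining (union): only the 16.5×24.5 cube is present, so the union is just that shape — area = 404.25 mm². At z = 5.1: the cube is absent (z outside [0, 5]); the r=2 cylinder at (13.5, 1) gives a regular 32-gon of circumradius 2 (constant along its height) (area = (32/2)·2.000²·sin(360°/32) = 12.49 mm²); Taking the union: only the r=2 cylinder at (13.5, 1) is present, so the union is just that shape — area = 12.49 mm². Checking containment: at z = 5.1 the cross-section extends beyond the z = 1.3 cross-section by about 2.43 mm².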